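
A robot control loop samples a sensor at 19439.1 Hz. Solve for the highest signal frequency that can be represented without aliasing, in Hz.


f_max = f_s/2 = 19439.1/2 = 9719.5500

9719.5500 Hz


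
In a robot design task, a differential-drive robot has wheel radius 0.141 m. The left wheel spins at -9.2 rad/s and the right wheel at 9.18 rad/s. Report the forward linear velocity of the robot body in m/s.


v = r*(wR + wL)/2 = 0.141*(9.18 + -9.2)/2 = -0.0014

-0.0014 m/s


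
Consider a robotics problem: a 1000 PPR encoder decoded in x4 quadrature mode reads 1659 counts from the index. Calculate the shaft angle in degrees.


angle = counts * 360 / (PPR*4) = 1659 * 360 / 4000 = 149.3100

149.3100 degrees


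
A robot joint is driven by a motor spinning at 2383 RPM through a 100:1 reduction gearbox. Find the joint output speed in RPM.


omega_joint = omega_motor / N = 2383 / 100 = 23.8300

23.8300 RPM


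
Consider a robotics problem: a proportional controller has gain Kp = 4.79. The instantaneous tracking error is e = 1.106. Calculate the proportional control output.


u_P = Kp * e = 4.79 * 1.106 = 5.2977

5.2977


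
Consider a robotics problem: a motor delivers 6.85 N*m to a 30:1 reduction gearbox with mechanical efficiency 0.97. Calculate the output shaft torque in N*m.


tau_out = tau_in * N * eta = 6.85 * 30 * 0.97 = 199.3350

199.3350 N*m


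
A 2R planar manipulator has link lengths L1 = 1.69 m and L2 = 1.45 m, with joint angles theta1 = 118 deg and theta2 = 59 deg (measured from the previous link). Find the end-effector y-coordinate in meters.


y = L1*sin(th1) + L2*sin(th1+th2) = 1.69*sin(118 deg) + 1.45*sin(177 deg) = 1.5681

1.5681 m


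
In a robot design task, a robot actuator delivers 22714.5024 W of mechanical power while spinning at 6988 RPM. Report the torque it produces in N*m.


omega = 6988 * 2*pi/60 = 731.781649 rad/s
tau = P / omega = 22714.5024 / 731.781649 = 31.0400

31.0400 N*m


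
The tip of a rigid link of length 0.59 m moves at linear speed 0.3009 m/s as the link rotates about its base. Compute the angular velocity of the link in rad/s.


omega = v / L = 0.3009 / 0.59 = 0.5100

0.5100 rad/s


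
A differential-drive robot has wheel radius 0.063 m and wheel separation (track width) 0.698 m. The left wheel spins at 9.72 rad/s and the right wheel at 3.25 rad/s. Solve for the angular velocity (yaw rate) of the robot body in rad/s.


omega = r*(wR - wL)/L = 0.063*(3.25 - (9.72))/0.698 = -0.5840

-0.5840 rad/s


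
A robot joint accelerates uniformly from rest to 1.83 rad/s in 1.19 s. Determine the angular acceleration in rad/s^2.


alpha = delta_omega / t = 1.83 / 1.19 = 1.5378

1.5378 rad/s^2


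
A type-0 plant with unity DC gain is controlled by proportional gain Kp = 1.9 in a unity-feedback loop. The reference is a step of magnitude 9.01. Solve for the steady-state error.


e_ss = R/(1 + Kp) = 9.01/(1 + 1.9) = 9.01/2.9000 = 3.1069

3.1069


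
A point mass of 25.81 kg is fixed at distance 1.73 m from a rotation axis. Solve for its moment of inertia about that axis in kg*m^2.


I = m*r^2 = 25.81*1.73^2 = 77.2467

77.2467 kg*m^2


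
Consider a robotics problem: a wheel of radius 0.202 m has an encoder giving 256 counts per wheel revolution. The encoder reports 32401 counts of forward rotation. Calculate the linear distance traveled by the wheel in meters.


revs = 32401/256 = 126.566406
d = revs * 2*pi*r = 126.566406 * 2*pi*0.202 = 160.6385

160.6385 m


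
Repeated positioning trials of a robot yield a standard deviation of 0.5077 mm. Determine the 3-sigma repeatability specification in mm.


repeatability = 3*sigma = 3*0.5077 = 1.5231

1.5231 mm


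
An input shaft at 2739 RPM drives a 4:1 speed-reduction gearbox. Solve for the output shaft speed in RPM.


omega_out = omega_in / N = 2739 / 4 = 684.7500

684.7500 RPM


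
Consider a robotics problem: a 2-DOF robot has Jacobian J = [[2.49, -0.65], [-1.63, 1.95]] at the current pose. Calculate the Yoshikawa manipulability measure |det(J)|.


det(J) = 2.49*1.95 - (-0.65)*(-1.63) = 3.7960
|det(J)| = 3.7960

3.7960


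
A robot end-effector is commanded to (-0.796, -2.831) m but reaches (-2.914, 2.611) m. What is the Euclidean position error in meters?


dx = -2.914 - (-0.796) = -2.1180, dy = 2.611 - (-2.831) = 5.4420
err = sqrt(4.485924 + 29.615364) = 5.8396

5.8396 m


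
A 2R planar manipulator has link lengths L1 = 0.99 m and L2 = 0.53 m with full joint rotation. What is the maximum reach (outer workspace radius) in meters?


r_max = L1 + L2 = 0.99 + 0.53 = 1.5200

1.5200 m


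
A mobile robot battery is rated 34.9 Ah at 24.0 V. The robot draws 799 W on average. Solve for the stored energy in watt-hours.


E = capacity * V = 34.9*24.0 = 837.6000

837.6000 Wh


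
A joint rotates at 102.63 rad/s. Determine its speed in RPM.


RPM = 102.63 * 60/(2*pi) = 980.0443

980.0443 RPM


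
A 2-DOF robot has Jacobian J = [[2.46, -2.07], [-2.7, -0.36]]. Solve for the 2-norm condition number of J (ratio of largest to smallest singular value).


JJ^T eigenvalues: trace(JJ^T) = 17.7561, det(JJ^T) = det(J)^2 = 41.92044516
s_max^2 = (17.7561 + sqrt(147.59730657))/2 = 14.95253159
s_min^2 = (17.7561 - sqrt(147.59730657))/2 = 2.80356841
kappa = s_max/s_min = sqrt(14.95253159/2.80356841) = 2.3094

2.3094


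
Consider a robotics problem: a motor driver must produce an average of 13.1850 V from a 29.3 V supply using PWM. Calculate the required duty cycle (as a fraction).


D = V_avg/V_supply = 13.1850/29.3 = 0.4500

0.4500


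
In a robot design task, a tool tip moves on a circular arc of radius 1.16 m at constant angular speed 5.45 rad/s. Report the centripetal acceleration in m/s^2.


a_c = omega^2 * r = 5.45^2 * 1.16 = 34.4549

34.4549 m/s^2


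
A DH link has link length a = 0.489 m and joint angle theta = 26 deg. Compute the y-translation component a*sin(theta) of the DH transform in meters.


a*sin(theta) = 0.489*sin(26 deg) = 0.2144

0.2144 m


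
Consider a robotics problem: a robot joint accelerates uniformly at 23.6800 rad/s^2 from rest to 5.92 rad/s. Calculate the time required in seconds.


t = delta_omega / alpha = 5.92 / 23.6800 = 0.2500

0.2500 s


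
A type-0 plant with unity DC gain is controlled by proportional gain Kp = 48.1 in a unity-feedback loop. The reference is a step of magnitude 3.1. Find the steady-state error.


e_ss = R/(1 + Kp) = 3.1/(1 + 48.1) = 3.1/49.1000 = 0.0631

0.0631


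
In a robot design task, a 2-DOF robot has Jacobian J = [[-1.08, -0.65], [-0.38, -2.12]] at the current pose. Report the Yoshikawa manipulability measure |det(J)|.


det(J) = -1.08*-2.12 - (-0.65)*(-0.38) = 2.0426
|det(J)| = 2.0426

2.0426


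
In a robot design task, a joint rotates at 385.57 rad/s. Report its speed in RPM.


RPM = 385.57 * 60/(2*pi) = 3681.9223

3681.9223 RPM


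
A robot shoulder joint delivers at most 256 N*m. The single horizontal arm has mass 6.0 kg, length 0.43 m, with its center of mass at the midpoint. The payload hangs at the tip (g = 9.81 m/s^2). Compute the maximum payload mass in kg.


tau_arm = m_arm*g*(L/2) = 6.0*9.81*0.43/2 = 12.6549 N*m
tau_payload = tau_max - tau_arm = 256 - 12.6549 = 243.3451
m_payload = tau_payload / (g*L) = 243.3451 / (9.81*0.43) = 57.6880

57.6880 kg


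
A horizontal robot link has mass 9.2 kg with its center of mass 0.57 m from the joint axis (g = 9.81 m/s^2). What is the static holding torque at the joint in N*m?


tau = m*g*L = 9.2 * 9.81 * 0.57 = 51.4436

51.4436 N*m


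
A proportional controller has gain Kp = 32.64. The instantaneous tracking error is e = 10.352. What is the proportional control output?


u_P = Kp * e = 32.64 * 10.352 = 337.8893

337.8893


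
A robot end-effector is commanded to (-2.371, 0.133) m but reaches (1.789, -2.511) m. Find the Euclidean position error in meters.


dx = 1.789 - (-2.371) = 4.1600, dy = -2.511 - (0.133) = -2.6440
err = sqrt(17.305600 + 6.990736) = 4.9291

4.9291 m


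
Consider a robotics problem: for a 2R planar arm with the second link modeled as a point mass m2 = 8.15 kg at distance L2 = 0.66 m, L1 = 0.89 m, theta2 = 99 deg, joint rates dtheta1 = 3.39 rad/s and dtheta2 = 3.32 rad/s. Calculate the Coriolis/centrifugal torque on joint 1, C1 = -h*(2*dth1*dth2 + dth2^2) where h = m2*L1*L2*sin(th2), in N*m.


h = m2*L1*L2*sin(th2) = 8.15*0.89*0.66*sin(99 deg) = 4.728370
C1 = -h*(2*3.39*3.32 + 3.32^2) = -4.728370*33.5320 = -158.5517

-158.5517 N*m


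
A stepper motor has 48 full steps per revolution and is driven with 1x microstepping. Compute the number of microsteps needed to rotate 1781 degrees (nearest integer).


step_size = 360/(48*1) = 360/48 = 7.500000 deg
n = 1781/(360/48) = 1781*48/360 = 237.4667 -> 237

237 steps


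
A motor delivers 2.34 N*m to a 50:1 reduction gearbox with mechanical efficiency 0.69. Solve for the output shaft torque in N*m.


tau_out = tau_in * N * eta = 2.34 * 50 * 0.69 = 80.7300

80.7300 N*m


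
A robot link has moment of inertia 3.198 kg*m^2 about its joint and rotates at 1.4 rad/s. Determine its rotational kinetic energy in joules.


KE = (1/2)*I*omega^2 = 0.5*3.198*1.4^2 = 3.1340

3.1340 J


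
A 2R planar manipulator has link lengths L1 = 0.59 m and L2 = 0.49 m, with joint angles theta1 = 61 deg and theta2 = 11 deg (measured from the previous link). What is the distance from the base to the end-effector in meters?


x = L1*cos(th1) + L2*cos(th1+th2) = 0.437456
y = L1*sin(th1) + L2*sin(th1+th2) = 0.982043
d = sqrt(x^2 + y^2) = sqrt(0.191368 + 0.964408) = 1.0751

1.0751 m


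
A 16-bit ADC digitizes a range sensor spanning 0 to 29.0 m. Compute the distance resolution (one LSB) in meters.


res = range / 2^n = 29.0/2^16 = 29.0/65536 = 4.4250e-04

4.4250e-04 m


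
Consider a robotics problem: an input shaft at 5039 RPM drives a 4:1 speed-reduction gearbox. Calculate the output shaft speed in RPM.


omega_out = omega_in / N = 5039 / 4 = 1259.7500

1259.7500 RPM


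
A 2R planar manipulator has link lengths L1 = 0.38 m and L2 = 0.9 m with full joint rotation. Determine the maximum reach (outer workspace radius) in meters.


r_max = L1 + L2 = 0.38 + 0.9 = 1.2800

1.2800 m


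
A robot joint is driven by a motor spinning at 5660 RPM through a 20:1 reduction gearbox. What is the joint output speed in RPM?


omega_joint = omega_motor / N = 5660 / 20 = 283.0000

283.0000 RPM


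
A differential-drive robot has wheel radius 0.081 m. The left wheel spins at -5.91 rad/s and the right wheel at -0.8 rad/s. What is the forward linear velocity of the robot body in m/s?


v = r*(wR + wL)/2 = 0.081*(-0.8 + -5.91)/2 = -0.2718

-0.2718 m/s


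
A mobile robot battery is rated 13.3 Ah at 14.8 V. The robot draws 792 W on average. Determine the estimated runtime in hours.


E = 13.3*14.8 = 196.8400 Wh
t = E/P = 196.8400/792 = 0.2485

0.2485 hours


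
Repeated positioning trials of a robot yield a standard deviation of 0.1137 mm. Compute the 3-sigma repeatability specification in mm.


repeatability = 3*sigma = 3*0.1137 = 0.3411

0.3411 mm


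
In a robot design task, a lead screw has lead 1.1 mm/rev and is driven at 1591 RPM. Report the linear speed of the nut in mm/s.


v = lead * (RPM/60) = 1.1*1591/60 = 29.1683

29.1683 mm/s


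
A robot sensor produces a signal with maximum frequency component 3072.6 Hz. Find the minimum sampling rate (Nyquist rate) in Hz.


f_s,min = 2*f_max = 2*3072.6 = 6145.2000

6145.2000 Hz


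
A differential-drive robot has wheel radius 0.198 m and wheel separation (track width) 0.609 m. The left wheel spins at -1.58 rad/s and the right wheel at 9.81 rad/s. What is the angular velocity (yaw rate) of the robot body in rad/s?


omega = r*(wR - wL)/L = 0.198*(9.81 - (-1.58))/0.609 = 3.7032

3.7032 rad/s


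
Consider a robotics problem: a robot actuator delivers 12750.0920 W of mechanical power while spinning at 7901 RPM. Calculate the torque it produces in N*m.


omega = 7901 * 2*pi/60 = 827.390785 rad/s
tau = P / omega = 12750.0920 / 827.390785 = 15.4100

15.4100 N*m


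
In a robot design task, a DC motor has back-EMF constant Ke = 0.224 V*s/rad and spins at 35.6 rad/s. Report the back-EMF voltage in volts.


V_emf = Ke * omega = 0.224*35.6 = 7.9744

7.9744 V


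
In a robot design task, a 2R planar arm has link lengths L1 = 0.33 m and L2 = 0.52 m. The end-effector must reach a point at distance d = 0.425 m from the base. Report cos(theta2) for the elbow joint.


cos(th2) = (d^2 - L1^2 - L2^2)/(2*L1*L2) = (0.425^2 - 0.33^2 - 0.52^2)/(2*0.33*0.52) = -0.5789

-0.5789


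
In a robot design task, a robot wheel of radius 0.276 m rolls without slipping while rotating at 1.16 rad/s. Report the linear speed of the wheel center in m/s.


v = omega * r = 1.16 * 0.276 = 0.3202

0.3202 m/s


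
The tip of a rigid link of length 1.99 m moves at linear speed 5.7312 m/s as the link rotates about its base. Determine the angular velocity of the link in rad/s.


omega = v / L = 5.7312 / 1.99 = 2.8800

2.8800 rad/s


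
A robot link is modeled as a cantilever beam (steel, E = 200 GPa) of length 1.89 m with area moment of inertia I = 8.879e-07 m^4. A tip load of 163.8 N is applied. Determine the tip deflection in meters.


delta = F*L^3/(3*E*I) = 163.8*1.89^3/(3*2.000e+11*8.879e-07)
      = 1105.8578622/532740 = 0.0021

0.0021 m


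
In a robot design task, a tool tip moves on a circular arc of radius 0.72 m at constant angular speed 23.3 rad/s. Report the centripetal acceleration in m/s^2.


a_c = omega^2 * r = 23.3^2 * 0.72 = 390.8808

390.8808 m/s^2


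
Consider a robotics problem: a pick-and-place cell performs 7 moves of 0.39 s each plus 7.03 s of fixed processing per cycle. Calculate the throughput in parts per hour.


T_cycle = 7*0.39 + 7.03 = 9.7600 s
rate = 3600/T = 368.8525

368.8525 parts/hour


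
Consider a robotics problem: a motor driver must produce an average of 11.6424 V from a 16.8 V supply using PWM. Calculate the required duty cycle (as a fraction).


D = V_avg/V_supply = 11.6424/16.8 = 0.6930

0.6930


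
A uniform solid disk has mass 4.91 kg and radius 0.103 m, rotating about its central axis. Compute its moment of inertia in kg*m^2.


I = (1/2)*m*R^2 = 0.5*4.91*0.103^2 = 0.0260

0.0260 kg*m^2


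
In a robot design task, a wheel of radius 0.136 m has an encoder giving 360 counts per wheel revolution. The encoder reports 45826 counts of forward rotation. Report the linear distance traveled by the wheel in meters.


revs = 45826/360 = 127.294444
d = revs * 2*pi*r = 127.294444 * 2*pi*0.136 = 108.7748

108.7748 m


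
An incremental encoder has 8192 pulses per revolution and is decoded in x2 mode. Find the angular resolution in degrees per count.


resolution = 360 / (PPR * 2) = 360 / 16384 = 0.0220

0.0220 degrees


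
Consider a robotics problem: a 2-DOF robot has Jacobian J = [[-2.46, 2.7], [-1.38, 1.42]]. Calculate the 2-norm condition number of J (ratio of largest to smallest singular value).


JJ^T eigenvalues: trace(JJ^T) = 17.2624, det(JJ^T) = det(J)^2 = 0.05419584
s_max^2 = (17.2624 + sqrt(297.77367040))/2 = 17.25925990
s_min^2 = (17.2624 - sqrt(297.77367040))/2 = 0.00314010
kappa = s_max/s_min = sqrt(17.25925990/0.00314010) = 74.1377

74.1377


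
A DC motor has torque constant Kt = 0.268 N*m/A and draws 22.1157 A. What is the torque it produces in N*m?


tau = Kt * I = 0.268*22.1157 = 5.9270

5.9270 N*m


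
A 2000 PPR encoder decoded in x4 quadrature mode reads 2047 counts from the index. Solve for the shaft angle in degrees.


angle = counts * 360 / (PPR*4) = 2047 * 360 / 8000 = 92.1150

92.1150 degrees


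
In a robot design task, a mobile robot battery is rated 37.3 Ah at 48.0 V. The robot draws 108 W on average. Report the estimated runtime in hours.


E = 37.3*48.0 = 1790.4000 Wh
t = E/P = 1790.4000/108 = 16.5778

16.5778 hours


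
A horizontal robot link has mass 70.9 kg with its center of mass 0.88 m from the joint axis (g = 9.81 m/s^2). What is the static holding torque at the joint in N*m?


tau = m*g*L = 70.9 * 9.81 * 0.88 = 612.0655

612.0655 N*m


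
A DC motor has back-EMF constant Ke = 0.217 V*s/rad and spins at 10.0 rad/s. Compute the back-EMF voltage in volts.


V_emf = Ke * omega = 0.217*10.0 = 2.1700

2.1700 V


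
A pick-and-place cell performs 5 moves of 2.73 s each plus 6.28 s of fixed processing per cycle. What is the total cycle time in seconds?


T = 5*2.73 + 6.28 = 19.9300

19.9300 s


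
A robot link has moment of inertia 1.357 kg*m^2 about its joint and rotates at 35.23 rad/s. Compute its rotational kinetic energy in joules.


KE = (1/2)*I*omega^2 = 0.5*1.357*35.23^2 = 842.1222

842.1222 J


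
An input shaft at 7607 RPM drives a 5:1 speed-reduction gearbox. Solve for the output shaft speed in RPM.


omega_out = omega_in / N = 7607 / 5 = 1521.4000

1521.4000 RPM


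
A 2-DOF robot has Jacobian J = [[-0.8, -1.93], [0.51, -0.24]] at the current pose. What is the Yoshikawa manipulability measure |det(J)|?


det(J) = -0.8*-0.24 - (-1.93)*(0.51) = 1.1763
|det(J)| = 1.1763

1.1763


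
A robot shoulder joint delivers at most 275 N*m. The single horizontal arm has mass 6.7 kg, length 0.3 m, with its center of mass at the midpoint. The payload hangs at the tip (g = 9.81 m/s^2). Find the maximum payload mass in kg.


tau_arm = m_arm*g*(L/2) = 6.7*9.81*0.3/2 = 9.8590 N*m
tau_payload = tau_max - tau_arm = 275 - 9.8590 = 265.1410
m_payload = tau_payload / (g*L) = 265.1410 / (9.81*0.3) = 90.0921

90.0921 kg


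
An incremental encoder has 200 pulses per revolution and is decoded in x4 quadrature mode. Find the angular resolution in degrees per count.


resolution = 360 / (PPR * 4) = 360 / 800 = 0.4500

0.4500 degrees


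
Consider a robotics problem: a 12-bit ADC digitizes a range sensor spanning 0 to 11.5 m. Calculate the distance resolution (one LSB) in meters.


res = range / 2^n = 11.5/2^12 = 11.5/4096 = 0.0028

0.0028 m


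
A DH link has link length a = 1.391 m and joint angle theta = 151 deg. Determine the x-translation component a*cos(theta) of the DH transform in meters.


a*cos(theta) = 1.391*cos(151 deg) = -1.2166

-1.2166 m


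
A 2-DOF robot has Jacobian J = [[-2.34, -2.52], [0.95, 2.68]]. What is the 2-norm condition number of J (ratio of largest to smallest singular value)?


JJ^T eigenvalues: trace(JJ^T) = 19.9109, det(JJ^T) = det(J)^2 = 15.03267984
s_max^2 = (19.9109 + sqrt(336.31321945))/2 = 19.12487228
s_min^2 = (19.9109 - sqrt(336.31321945))/2 = 0.78602772
kappa = s_max/s_min = sqrt(19.12487228/0.78602772) = 4.9327

4.9327


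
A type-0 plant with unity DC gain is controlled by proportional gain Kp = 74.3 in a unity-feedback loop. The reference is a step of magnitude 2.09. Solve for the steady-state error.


e_ss = R/(1 + Kp) = 2.09/(1 + 74.3) = 2.09/75.3000 = 0.0278

0.0278


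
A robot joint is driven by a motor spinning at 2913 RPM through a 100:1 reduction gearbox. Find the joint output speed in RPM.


omega_joint = omega_motor / N = 2913 / 100 = 29.1300

29.1300 RPM


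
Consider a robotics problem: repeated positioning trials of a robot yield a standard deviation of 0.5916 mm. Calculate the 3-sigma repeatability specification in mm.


repeatability = 3*sigma = 3*0.5916 = 1.7748

1.7748 mm


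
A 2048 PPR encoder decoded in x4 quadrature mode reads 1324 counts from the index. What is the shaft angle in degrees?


angle = counts * 360 / (PPR*4) = 1324 * 360 / 8192 = 58.1836

58.1836 degrees


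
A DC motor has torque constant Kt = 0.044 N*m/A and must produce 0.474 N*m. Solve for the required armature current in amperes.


I = tau / Kt = 0.474/0.044 = 10.7727

10.7727 A


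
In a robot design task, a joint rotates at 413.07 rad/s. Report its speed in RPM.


RPM = 413.07 * 60/(2*pi) = 3944.5279

3944.5279 RPM


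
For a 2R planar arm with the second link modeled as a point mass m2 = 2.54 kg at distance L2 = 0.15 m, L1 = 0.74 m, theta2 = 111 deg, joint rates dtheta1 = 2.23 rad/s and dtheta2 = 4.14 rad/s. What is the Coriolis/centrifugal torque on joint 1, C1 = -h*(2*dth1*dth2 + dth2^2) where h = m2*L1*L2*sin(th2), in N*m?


h = m2*L1*L2*sin(th2) = 2.54*0.74*0.15*sin(111 deg) = 0.263214
C1 = -h*(2*2.23*4.14 + 4.14^2) = -0.263214*35.6040 = -9.3715

-9.3715 N*m


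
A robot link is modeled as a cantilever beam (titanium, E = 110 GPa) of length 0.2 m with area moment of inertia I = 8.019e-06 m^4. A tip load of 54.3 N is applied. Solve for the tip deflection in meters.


delta = F*L^3/(3*E*I) = 54.3*0.2^3/(3*1.100e+11*8.019e-06)
      = 0.4344/2646270 = 1.6416e-07

1.6416e-07 m


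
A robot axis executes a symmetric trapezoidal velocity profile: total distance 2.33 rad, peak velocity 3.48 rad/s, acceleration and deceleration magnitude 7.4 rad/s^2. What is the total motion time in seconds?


t_acc = v/a = 3.48/7.4 = 0.470270 s
d_acc = v^2/(2a) = 0.818270 rad (each ramp)
d_cruise = 2.33 - 2*0.818270 = 0.693460 rad
t_cruise = 0.693460/3.48 = 0.199270 s
t_total = 2*0.470270 + 0.199270 = 1.1398

1.1398 s


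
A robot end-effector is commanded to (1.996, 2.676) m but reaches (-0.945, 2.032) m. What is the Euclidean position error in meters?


dx = -0.945 - (1.996) = -2.9410, dy = 2.032 - (2.676) = -0.6440
err = sqrt(8.649481 + 0.414736) = 3.0107

3.0107 m


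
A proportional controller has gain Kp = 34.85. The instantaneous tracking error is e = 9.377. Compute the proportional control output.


u_P = Kp * e = 34.85 * 9.377 = 326.7885

326.7885


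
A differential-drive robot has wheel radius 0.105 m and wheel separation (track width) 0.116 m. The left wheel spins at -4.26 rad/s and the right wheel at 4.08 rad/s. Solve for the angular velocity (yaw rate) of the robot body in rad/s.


omega = r*(wR - wL)/L = 0.105*(4.08 - (-4.26))/0.116 = 7.5491

7.5491 rad/s


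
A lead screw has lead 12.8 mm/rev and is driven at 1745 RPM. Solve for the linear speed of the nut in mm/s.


v = lead * (RPM/60) = 12.8*1745/60 = 372.2667

372.2667 mm/s


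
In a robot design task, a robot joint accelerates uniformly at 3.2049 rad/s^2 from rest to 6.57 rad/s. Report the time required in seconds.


t = delta_omega / alpha = 6.57 / 3.2049 = 2.0500

2.0500 s


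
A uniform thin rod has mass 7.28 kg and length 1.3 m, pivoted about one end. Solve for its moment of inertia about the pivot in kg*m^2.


I = (1/3)*m*L^2 = (1/3)*7.28*1.3^2 = 4.1011

4.1011 kg*m^2


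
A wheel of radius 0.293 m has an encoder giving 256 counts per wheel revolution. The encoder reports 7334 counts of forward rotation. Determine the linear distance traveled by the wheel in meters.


revs = 7334/256 = 28.648438
d = revs * 2*pi*r = 28.648438 * 2*pi*0.293 = 52.7410

52.7410 m


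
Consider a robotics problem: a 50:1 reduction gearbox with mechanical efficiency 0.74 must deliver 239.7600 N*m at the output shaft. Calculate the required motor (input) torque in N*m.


tau_in = tau_out / (N * eta) = 239.7600 / (50 * 0.74) = 6.4800

6.4800 N*m


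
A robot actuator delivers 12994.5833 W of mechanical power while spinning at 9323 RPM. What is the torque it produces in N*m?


omega = 9323 * 2*pi/60 = 976.302277 rad/s
tau = P / omega = 12994.5833 / 976.302277 = 13.3100

13.3100 N*m


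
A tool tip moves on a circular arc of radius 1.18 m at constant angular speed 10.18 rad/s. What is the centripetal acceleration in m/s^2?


a_c = omega^2 * r = 10.18^2 * 1.18 = 122.2862

122.2862 m/s^2


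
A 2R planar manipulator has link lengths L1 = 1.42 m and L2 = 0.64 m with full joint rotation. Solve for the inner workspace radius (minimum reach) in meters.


r_min = |L1 - L2| = |1.42 - 0.64| = 0.7800

0.7800 m


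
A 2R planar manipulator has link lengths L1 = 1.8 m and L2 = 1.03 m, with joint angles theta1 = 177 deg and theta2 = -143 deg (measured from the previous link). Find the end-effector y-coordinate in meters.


y = L1*sin(th1) + L2*sin(th1+th2) = 1.8*sin(177 deg) + 1.03*sin(34 deg) = 0.6702

0.6702 m


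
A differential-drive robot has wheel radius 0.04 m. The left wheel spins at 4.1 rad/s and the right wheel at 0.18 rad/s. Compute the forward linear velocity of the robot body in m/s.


v = r*(wR + wL)/2 = 0.04*(0.18 + 4.1)/2 = 0.0856

0.0856 m/s


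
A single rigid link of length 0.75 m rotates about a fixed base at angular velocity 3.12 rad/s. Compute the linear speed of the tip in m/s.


v = L*omega = 0.75 * 3.12 = 2.3400

2.3400 m/s


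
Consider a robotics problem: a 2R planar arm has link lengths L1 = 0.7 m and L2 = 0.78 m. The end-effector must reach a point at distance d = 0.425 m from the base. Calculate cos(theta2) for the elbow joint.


cos(th2) = (d^2 - L1^2 - L2^2)/(2*L1*L2) = (0.425^2 - 0.7^2 - 0.78^2)/(2*0.7*0.78) = -0.8405

-0.8405


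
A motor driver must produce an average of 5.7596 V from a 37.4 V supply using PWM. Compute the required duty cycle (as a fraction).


D = V_avg/V_supply = 5.7596/37.4 = 0.1540

0.1540


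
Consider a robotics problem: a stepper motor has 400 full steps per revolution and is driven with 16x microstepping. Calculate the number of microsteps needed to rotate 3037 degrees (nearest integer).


step_size = 360/(400*16) = 360/6400 = 0.056250 deg
n = 3037/(360/6400) = 3037*6400/360 = 53991.1111 -> 53991

53991 steps


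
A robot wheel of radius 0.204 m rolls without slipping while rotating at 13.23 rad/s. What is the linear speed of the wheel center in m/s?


v = omega * r = 13.23 * 0.204 = 2.6989

2.6989 m/s


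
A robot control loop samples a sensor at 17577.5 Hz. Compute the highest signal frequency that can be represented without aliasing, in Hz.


f_max = f_s/2 = 17577.5/2 = 8788.7500

8788.7500 Hz


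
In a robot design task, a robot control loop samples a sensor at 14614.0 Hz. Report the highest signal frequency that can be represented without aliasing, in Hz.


f_max = f_s/2 = 14614.0/2 = 7307.0000

7307.0000 Hz


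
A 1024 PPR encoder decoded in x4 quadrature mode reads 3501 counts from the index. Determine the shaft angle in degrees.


angle = counts * 360 / (PPR*4) = 3501 * 360 / 4096 = 307.7051

307.7051 degrees


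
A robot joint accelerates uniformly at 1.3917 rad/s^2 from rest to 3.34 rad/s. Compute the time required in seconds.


t = delta_omega / alpha = 3.34 / 1.3917 = 2.3999

2.3999 s


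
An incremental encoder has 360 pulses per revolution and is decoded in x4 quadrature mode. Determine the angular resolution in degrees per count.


resolution = 360 / (PPR * 4) = 360 / 1440 = 0.2500

0.2500 degrees


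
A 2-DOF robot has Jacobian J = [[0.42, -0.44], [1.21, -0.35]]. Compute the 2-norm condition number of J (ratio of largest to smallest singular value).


JJ^T eigenvalues: trace(JJ^T) = 1.9566, det(JJ^T) = det(J)^2 = 0.14853316
s_max^2 = (1.9566 + sqrt(3.23415092))/2 = 1.87748726
s_min^2 = (1.9566 - sqrt(3.23415092))/2 = 0.07911274
kappa = s_max/s_min = sqrt(1.87748726/0.07911274) = 4.8715

4.8715


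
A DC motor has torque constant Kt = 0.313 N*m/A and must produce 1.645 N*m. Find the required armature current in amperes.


I = tau / Kt = 1.645/0.313 = 5.2556

5.2556 A


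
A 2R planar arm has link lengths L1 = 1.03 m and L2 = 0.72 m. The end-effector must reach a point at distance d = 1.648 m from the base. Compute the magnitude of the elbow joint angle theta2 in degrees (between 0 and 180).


cos(th2) = (d^2 - L1^2 - L2^2)/(2*L1*L2) = (1.648^2 - 1.03^2 - 0.72^2)/(2*1.03*0.72) = 0.76631877
th2 = acos(0.76631877) = 39.9755 deg

39.9755 degrees


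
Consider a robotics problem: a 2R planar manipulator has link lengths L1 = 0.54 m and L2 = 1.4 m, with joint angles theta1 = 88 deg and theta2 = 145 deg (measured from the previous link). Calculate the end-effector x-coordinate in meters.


x = L1*cos(th1) + L2*cos(th1+th2) = 0.54*cos(88 deg) + 1.4*cos(233 deg) = -0.8237

-0.8237 m


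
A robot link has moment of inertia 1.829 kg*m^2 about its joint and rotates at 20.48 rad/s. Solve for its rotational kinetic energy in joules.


KE = (1/2)*I*omega^2 = 0.5*1.829*20.48^2 = 383.5691

383.5691 J


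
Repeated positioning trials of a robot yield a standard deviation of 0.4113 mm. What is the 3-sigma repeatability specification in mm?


repeatability = 3*sigma = 3*0.4113 = 1.2339

1.2339 mm


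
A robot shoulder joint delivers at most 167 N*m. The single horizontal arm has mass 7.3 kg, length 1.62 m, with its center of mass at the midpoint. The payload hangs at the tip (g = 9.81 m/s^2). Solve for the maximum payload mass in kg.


tau_arm = m_arm*g*(L/2) = 7.3*9.81*1.62/2 = 58.0065 N*m
tau_payload = tau_max - tau_arm = 167 - 58.0065 = 108.9935
m_payload = tau_payload / (g*L) = 108.9935 / (9.81*1.62) = 6.8583

6.8583 kg


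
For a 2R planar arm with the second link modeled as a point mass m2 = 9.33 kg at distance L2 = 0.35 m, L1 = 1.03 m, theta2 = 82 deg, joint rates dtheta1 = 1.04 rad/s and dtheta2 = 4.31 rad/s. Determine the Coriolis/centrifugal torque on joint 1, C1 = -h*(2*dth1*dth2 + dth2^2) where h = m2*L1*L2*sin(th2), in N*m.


h = m2*L1*L2*sin(th2) = 9.33*1.03*0.35*sin(82 deg) = 3.330732
C1 = -h*(2*1.04*4.31 + 4.31^2) = -3.330732*27.5409 = -91.7314

-91.7314 N*m


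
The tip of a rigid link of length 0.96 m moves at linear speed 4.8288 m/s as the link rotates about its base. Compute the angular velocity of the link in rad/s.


omega = v / L = 4.8288 / 0.96 = 5.0300

5.0300 rad/s


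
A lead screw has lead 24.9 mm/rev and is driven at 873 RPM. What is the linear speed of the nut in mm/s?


v = lead * (RPM/60) = 24.9*873/60 = 362.2950

362.2950 mm/s


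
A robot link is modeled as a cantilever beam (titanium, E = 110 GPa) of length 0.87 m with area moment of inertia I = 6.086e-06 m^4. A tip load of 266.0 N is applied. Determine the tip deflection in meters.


delta = F*L^3/(3*E*I) = 266.0*0.87^3/(3*1.100e+11*6.086e-06)
      = 175.161798/2008380 = 8.7215e-05

8.7215e-05 m


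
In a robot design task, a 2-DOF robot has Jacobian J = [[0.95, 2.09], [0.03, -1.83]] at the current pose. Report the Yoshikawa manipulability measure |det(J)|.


det(J) = 0.95*-1.83 - (2.09)*(0.03) = -1.8012
|det(J)| = 1.8012

1.8012


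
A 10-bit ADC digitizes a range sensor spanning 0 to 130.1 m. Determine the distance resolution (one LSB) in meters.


res = range / 2^n = 130.1/2^10 = 130.1/1024 = 0.1271

0.1271 m


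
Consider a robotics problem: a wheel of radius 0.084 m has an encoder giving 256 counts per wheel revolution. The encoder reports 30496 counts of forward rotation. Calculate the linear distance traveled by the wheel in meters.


revs = 30496/256 = 119.125000
d = revs * 2*pi*r = 119.125000 * 2*pi*0.084 = 62.8727

62.8727 m


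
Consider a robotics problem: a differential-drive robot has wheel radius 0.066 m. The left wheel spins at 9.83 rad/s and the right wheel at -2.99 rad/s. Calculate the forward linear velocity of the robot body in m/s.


v = r*(wR + wL)/2 = 0.066*(-2.99 + 9.83)/2 = 0.2257

0.2257 m/s


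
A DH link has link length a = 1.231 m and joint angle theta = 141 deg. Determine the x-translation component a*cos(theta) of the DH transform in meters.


a*cos(theta) = 1.231*cos(141 deg) = -0.9567

-0.9567 m


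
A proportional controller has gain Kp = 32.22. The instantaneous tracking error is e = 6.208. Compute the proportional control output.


u_P = Kp * e = 32.22 * 6.208 = 200.0218

200.0218


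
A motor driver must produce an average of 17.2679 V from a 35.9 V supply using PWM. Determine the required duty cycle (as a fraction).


D = V_avg/V_supply = 17.2679/35.9 = 0.4810

0.4810


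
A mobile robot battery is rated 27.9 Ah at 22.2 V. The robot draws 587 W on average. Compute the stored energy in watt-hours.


E = capacity * V = 27.9*22.2 = 619.3800

619.3800 Wh


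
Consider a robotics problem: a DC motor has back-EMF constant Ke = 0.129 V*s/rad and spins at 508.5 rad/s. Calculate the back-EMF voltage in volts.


V_emf = Ke * omega = 0.129*508.5 = 65.5965

65.5965 V


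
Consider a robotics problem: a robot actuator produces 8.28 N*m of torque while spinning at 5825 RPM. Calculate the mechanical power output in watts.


omega = 5825 * 2*pi/60 = 609.992574 rad/s
P = tau * omega = 8.28 * 609.992574 = 5050.7385

5050.7385 W


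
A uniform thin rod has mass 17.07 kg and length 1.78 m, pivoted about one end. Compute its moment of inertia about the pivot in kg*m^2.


I = (1/3)*m*L^2 = (1/3)*17.07*1.78^2 = 18.0282

18.0282 kg*m^2


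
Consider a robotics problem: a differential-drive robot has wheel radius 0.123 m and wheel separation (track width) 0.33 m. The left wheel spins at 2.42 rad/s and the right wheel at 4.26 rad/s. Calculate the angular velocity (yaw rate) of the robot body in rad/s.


omega = r*(wR - wL)/L = 0.123*(4.26 - (2.42))/0.33 = 0.6858

0.6858 rad/s


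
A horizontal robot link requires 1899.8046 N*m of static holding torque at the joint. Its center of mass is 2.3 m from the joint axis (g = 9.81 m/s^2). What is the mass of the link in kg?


m = tau / (g*L) = 1899.8046 / (9.81 * 2.3) = 84.2000

84.2000 kg


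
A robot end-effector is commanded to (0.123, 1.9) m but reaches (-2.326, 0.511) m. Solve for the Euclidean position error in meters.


dx = -2.326 - (0.123) = -2.4490, dy = 0.511 - (1.9) = -1.3890
err = sqrt(5.997601 + 1.929321) = 2.8155

2.8155 m


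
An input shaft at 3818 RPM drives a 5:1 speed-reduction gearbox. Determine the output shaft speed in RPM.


omega_out = omega_in / N = 3818 / 5 = 763.6000

763.6000 RPM


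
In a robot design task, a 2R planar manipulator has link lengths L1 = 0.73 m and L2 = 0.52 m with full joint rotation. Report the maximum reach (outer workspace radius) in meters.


r_max = L1 + L2 = 0.73 + 0.52 = 1.2500

1.2500 m


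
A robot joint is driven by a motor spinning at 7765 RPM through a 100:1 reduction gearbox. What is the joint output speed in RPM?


omega_joint = omega_motor / N = 7765 / 100 = 77.6500

77.6500 RPM


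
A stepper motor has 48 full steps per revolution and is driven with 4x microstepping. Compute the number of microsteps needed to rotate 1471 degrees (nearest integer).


step_size = 360/(48*4) = 360/192 = 1.875000 deg
n = 1471/(360/192) = 1471*192/360 = 784.5333 -> 785

785 steps


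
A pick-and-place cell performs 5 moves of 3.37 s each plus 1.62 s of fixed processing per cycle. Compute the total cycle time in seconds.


T = 5*3.37 + 1.62 = 18.4700

18.4700 s


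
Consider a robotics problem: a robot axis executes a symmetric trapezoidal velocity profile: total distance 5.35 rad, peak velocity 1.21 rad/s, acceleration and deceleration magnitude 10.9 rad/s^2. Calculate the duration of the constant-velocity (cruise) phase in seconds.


t_acc = v/a = 0.111009 s, d_acc = v^2/(2a) = 0.067161 rad each
d_cruise = 5.35 - 2*0.067161 = 5.215678 rad
t_cruise = d_cruise/v = 5.215678/1.21 = 4.3105

4.3105 s


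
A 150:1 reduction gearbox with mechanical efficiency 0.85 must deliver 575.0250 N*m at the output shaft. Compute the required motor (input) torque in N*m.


tau_in = tau_out / (N * eta) = 575.0250 / (150 * 0.85) = 4.5100

4.5100 N*m


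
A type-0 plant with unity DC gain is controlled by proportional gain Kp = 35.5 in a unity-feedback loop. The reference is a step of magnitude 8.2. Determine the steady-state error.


e_ss = R/(1 + Kp) = 8.2/(1 + 35.5) = 8.2/36.5000 = 0.2247

0.2247


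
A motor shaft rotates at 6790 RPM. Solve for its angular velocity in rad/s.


omega = 6790 * 2*pi/60 = 711.0471

711.0471 rad/s


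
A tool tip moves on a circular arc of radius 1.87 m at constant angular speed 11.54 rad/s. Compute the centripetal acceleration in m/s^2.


a_c = omega^2 * r = 11.54^2 * 1.87 = 249.0309

249.0309 m/s^2


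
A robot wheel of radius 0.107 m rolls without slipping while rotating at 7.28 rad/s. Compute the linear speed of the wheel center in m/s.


v = omega * r = 7.28 * 0.107 = 0.7790

0.7790 m/s


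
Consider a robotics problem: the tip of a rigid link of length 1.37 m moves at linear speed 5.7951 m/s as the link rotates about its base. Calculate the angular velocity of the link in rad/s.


omega = v / L = 5.7951 / 1.37 = 4.2300

4.2300 rad/s


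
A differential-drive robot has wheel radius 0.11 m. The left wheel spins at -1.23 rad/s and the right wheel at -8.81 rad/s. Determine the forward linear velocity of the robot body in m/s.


v = r*(wR + wL)/2 = 0.11*(-8.81 + -1.23)/2 = -0.5522

-0.5522 m/s


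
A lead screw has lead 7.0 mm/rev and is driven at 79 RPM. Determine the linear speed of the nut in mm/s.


v = lead * (RPM/60) = 7.0*79/60 = 9.2167

9.2167 mm/s


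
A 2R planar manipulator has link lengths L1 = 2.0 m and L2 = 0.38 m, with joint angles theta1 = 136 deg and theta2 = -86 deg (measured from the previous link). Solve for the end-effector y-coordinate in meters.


y = L1*sin(th1) + L2*sin(th1+th2) = 2.0*sin(136 deg) + 0.38*sin(50 deg) = 1.6804

1.6804 m


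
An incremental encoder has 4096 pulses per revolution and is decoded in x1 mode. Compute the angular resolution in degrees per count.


resolution = 360 / (PPR * 1) = 360 / 4096 = 0.0879

0.0879 degrees


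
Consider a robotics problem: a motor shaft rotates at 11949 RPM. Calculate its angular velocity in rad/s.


omega = 11949 * 2*pi/60 = 1251.2964

1251.2964 rad/s


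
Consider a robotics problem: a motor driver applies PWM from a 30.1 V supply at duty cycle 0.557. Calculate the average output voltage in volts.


V_avg = V_supply * D = 30.1*0.557 = 16.7657

16.7657 V


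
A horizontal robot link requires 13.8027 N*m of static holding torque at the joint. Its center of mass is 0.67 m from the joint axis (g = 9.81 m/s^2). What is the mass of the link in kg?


m = tau / (g*L) = 13.8027 / (9.81 * 0.67) = 2.1000

2.1000 kg


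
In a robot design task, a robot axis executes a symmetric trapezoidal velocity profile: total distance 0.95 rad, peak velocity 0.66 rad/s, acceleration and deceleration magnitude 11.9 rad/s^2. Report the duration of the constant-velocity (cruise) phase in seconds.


t_acc = v/a = 0.055462 s, d_acc = v^2/(2a) = 0.018303 rad each
d_cruise = 0.95 - 2*0.018303 = 0.913394 rad
t_cruise = d_cruise/v = 0.913394/0.66 = 1.3839

1.3839 s


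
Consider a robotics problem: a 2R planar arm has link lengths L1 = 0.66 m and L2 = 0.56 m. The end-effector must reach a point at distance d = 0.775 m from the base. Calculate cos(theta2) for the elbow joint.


cos(th2) = (d^2 - L1^2 - L2^2)/(2*L1*L2) = (0.775^2 - 0.66^2 - 0.56^2)/(2*0.66*0.56) = -0.2010

-0.2010


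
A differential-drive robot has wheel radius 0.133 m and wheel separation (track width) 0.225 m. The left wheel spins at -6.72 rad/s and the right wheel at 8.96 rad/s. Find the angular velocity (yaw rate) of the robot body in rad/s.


omega = r*(wR - wL)/L = 0.133*(8.96 - (-6.72))/0.225 = 9.2686

9.2686 rad/s


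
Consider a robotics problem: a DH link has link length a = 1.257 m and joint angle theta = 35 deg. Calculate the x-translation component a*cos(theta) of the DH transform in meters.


a*cos(theta) = 1.257*cos(35 deg) = 1.0297

1.0297 m


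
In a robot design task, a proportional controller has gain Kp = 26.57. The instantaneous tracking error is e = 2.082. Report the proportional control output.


u_P = Kp * e = 26.57 * 2.082 = 55.3187

55.3187


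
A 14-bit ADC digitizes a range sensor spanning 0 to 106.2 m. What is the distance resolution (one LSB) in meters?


res = range / 2^n = 106.2/2^14 = 106.2/16384 = 0.0065

0.0065 m
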